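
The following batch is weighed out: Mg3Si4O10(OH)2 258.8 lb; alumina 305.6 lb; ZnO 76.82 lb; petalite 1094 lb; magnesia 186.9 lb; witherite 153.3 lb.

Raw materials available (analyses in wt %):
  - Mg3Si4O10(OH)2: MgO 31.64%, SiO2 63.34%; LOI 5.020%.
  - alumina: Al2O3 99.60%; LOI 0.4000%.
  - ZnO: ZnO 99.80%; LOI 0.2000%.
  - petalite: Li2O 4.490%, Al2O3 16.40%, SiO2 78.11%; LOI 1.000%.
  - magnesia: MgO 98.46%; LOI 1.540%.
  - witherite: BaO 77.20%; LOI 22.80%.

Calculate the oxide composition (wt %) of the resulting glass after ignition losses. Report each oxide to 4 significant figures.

Glass mass = 2012 lb (batch 2075 − LOI 63.14).
Composition: BaO 5.881%, Li2O 2.441%, ZnO 3.810%, Al2O3 24.04%, MgO 13.21%, SiO2 50.61%

Every computation holds full float precision all the way through. In-progress results are shown rounded to four significant figures in the working; a single rounding yields each reported figure. All derived quantities, including the yield, six oxide percentages, ignition loss, the totals, net glass mass, are recomputed from the batch weights per 2012 lb of glass in full float precision, as set out in the problem or the answer.
Oxide-by-oxide delivered mass:
  BaO: 153.3·0.7720 = 118.3 lb
  Li2O: 1094·0.04490 = 49.12 lb
  ZnO: 76.82·0.9980 = 76.67 lb
  Al2O3: 305.6·0.9960 + 1094·0.1640 = 483.8 lb
  MgO: 258.8·0.3164 + 186.9·0.9846 = 265.9 lb
  SiO2: 258.8·0.6334 + 1094·0.7811 = 1018 lb
LOI: 258.8·0.05020 + 305.6·0.004000 + 76.82·0.002000 + 1094·0.01000 + 186.9·0.01540 + 153.3·0.2280 = 63.14 lb
Glass mass = batch − LOI = 2075 − 63.14 = 2012 lb (matching Σ of the oxides)
percent by weight: oxide/glass ×100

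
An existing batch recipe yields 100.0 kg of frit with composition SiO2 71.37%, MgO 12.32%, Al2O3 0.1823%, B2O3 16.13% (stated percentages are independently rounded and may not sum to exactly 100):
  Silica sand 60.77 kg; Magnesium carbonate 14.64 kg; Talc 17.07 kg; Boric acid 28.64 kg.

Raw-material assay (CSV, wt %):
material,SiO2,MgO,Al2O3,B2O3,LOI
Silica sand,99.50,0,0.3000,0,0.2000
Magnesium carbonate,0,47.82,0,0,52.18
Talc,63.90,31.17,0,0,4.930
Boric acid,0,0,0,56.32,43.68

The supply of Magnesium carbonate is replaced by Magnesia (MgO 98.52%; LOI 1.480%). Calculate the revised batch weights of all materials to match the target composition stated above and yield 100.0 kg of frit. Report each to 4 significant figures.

The whole derivation runs at full float precision from first step to last; values along the way appear rounded to 4 significant figures at each printed step — each reported figure undergoes a single rounding — all derived quantities are computed from the weighed amounts for 100.0 kg of glass at full float precision (the totals, the yield, net glass mass, LOI, four oxide percentages) as written in the problem or the answer.
Target masses of each oxide per 100.0 kg frit:
  SiO2: 71.37% × 100.0 = 71.37 kg
  MgO: 12.32% × 100.0 = 12.32 kg
  Al2O3: 0.1823% × 100.0 = 0.1823 kg
  B2O3: 16.13% × 100.0 = 16.13 kg
Checking each oxide sum applying the batch weights above, relative to the basis at hand (each sum matches its target mass net of answer rounding effects):
  SiO2: 60.77·0.9950 + 17.07·0.6390 = 71.37 kg (target 71.37 kg)
  MgO: 7.105·0.9852 + 17.07·0.3117 = 12.32 kg (target 12.32 kg)
  Al2O3: 60.77·0.003000 = 0.1823 kg (target 0.1823 kg)
  B2O3: 28.64·0.5632 = 16.13 kg (target 16.13 kg)
Auditing the glass mass value: batch total minus LOI = 100.0 kg (per-oxide target masses sum to 100.0 kg; stated basis 100.0 kg — rounding explains the deltas).
Summing the batch: Σ batch = 113.6 kg; loss to ignition Σ batch·LOI = 13.58 kg; yield: glass divided by total = 88.05%.

Revised batch per 100.0 kg frit:
  Silica sand: 60.77 kg
  Magnesia: 7.105 kg
  Talc: 17.07 kg
  Boric acid: 28.64 kg
Total batch = 113.6 kg; LOI loss = 13.58 kg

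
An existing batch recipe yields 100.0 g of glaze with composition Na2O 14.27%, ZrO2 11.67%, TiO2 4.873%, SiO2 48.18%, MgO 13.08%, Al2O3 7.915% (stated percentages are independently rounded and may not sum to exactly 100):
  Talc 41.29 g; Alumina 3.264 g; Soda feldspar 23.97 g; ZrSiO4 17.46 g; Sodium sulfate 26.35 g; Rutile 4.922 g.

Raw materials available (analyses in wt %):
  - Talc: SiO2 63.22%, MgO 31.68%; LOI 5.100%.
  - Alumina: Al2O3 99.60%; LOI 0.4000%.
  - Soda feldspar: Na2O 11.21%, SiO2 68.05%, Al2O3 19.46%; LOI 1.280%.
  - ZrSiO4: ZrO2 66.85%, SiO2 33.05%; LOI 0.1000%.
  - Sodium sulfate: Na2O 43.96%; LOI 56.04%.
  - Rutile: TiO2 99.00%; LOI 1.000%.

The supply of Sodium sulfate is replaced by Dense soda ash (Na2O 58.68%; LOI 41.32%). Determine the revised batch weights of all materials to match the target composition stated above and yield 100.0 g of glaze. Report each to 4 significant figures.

Revised batch per 100.0 g glaze:
  Talc: 41.29 g
  Alumina: 3.264 g
  Soda feldspar: 23.97 g
  ZrSiO4: 17.46 g
  Dense soda ash: 19.74 g
  Rutile: 4.922 g
Total batch = 110.6 g; LOI loss = 10.65 g

Intermediates are printed rounded to four significant digits between the steps. All arithmetic holds full float precision from start to finish; exactly one rounding is applied to each reported result. The derived quantities are carried using the weight values for 100.0 g of glass at full precision (net glass mass, the totals, ignition loss, the six compositions, yield), as given in the problem or answer text.
Oxide-by-oxide targets in 100.0 g glaze:
  Na2O: 14.27% × 100.0 = 14.27 g
  ZrO2: 11.67% × 100.0 = 11.67 g
  TiO2: 4.873% × 100.0 = 4.873 g
  SiO2: 48.18% × 100.0 = 48.18 g
  MgO: 13.08% × 100.0 = 13.08 g
  Al2O3: 7.915% × 100.0 = 7.915 g
Checking each oxide sum with the batch weights as given, under the basis named above (sum by sum, the targets are met up to rounding of the answer):
  Na2O: 23.97·0.1121 + 19.74·0.5868 = 14.27 g (target 14.27 g)
  ZrO2: 17.46·0.6685 = 11.67 g (target 11.67 g)
  TiO2: 4.922·0.9900 = 4.873 g (target 4.873 g)
  SiO2: 41.29·0.6322 + 23.97·0.6805 + 17.46·0.3305 = 48.19 g (target 48.18 g)
  MgO: 41.29·0.3168 = 13.08 g (target 13.08 g)
  Al2O3: 3.264·0.9960 + 23.97·0.1946 = 7.916 g (target 7.915 g)
The glass-mass cross-check: net batch after ignition = 100.0 g (the targets, summed, come to 99.99 g; basis as stated: 100.0 g — any gap is answer rounding).
Total batch = Σ batch = 110.6 g; LOI loss = Σ batch·LOI = 10.65 g; as yield: glass ÷ batch → 90.38%.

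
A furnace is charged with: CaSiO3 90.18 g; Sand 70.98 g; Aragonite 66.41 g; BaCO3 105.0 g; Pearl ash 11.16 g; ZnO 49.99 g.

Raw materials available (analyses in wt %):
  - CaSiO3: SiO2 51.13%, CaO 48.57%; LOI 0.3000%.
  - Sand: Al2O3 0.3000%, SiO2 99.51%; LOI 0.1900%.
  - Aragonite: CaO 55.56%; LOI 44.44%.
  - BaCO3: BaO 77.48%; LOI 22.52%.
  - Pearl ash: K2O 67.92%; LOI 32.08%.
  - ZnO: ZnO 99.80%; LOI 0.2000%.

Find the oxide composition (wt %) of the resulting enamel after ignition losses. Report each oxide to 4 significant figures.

Glass mass = 336.5 g (batch 393.7 − LOI 57.24).
Composition: Al2O3 0.06329%, SiO2 34.70%, BaO 24.18%, ZnO 14.83%, CaO 23.98%, K2O 2.253%

Each numeric step maintains full precision from start to finish. Intermediates are shown with 4-significant-digit rounding alongside each step — each reported value is rounded once only — the derived quantities, including the six compositions, the yield, the totals, net glass mass, LOI, are computed using the weight values per 336.5 g of glass in exact precision, as they appear in the problem or the answer.
Mass of each oxide from the mix:
  Al2O3: 70.98·0.003000 = 0.2129 g
  SiO2: 90.18·0.5113 + 70.98·0.9951 = 116.7 g
  BaO: 105.0·0.7748 = 81.35 g
  ZnO: 49.99·0.9980 = 49.89 g
  CaO: 90.18·0.4857 + 66.41·0.5556 = 80.70 g
  K2O: 11.16·0.6792 = 7.580 g
LOI: 90.18·0.003000 + 70.98·0.001900 + 66.41·0.4444 + 105.0·0.2252 + 11.16·0.3208 + 49.99·0.002000 = 57.24 g
The glass mass, total less LOI, = 393.7 − 57.24 = 336.5 g (equal to the oxide-mass sum)
percent share: oxide ÷ glass, ×100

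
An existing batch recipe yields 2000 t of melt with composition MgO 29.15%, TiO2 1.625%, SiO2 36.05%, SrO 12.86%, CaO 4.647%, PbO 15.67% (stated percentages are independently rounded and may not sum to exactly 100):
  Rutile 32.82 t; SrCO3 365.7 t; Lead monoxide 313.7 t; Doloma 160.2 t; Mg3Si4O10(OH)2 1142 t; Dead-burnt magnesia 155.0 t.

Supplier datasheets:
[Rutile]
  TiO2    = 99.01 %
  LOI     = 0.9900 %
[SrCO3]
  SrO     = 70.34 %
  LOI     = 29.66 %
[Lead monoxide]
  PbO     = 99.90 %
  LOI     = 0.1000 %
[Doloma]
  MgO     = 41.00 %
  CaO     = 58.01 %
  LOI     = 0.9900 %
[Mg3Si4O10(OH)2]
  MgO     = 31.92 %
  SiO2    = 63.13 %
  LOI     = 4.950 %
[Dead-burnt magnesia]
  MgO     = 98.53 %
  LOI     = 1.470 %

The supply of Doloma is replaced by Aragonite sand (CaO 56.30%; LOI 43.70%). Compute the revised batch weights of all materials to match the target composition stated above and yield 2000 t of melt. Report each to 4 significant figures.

Each numeric step holds exact precision at every stage; the intermediate values are displayed rounded off to 4 significant figures alongside each step. Each reported number is rounded once only. Derived quantities, which include LOI, glass mass, the yield, the six compositions, the totals, are computed in full float precision, precisely as stated by question or answer, using the weight values per 2000 t of glass.
The oxide mass targets at 2000 t melt:
  MgO: 29.15% × 2000 = 583.0 t
  TiO2: 1.625% × 2000 = 32.50 t
  SiO2: 36.05% × 2000 = 721.0 t
  SrO: 12.86% × 2000 = 257.2 t
  CaO: 4.647% × 2000 = 92.94 t
  PbO: 15.67% × 2000 = 313.4 t
Verifying the oxide balance on the weights just shown, against the basis in use (sum by sum, the targets are met given rounding of the digits):
  MgO: 1142·0.3192 + 221.7·0.9853 = 583.0 t (target 583.0 t)
  TiO2: 32.82·0.9901 = 32.50 t (target 32.50 t)
  SiO2: 1142·0.6313 = 720.9 t (target 721.0 t)
  SrO: 365.7·0.7034 = 257.2 t (target 257.2 t)
  CaO: 165.1·0.5630 = 92.95 t (target 92.94 t)
  PbO: 313.7·0.9990 = 313.4 t (target 313.4 t)
Glass-mass bookkeeping: Σ batch − LOI loss = 2000 t (summing oxide targets gives 2000 t; the stated basis being 2000 t — differing by rounding only).
Whole-batch sum: Σ batch = 2241 t; loss to ignition Σ batch·LOI = 241.0 t; the yield ratio, glass ÷ batch: 89.24%.

Revised batch per 2000 t melt:
  Rutile: 32.82 t
  SrCO3: 365.7 t
  Lead monoxide: 313.7 t
  Aragonite sand: 165.1 t
  Mg3Si4O10(OH)2: 1142 t
  Dead-burnt magnesia: 221.7 t
Total batch = 2241 t; LOI loss = 241.0 t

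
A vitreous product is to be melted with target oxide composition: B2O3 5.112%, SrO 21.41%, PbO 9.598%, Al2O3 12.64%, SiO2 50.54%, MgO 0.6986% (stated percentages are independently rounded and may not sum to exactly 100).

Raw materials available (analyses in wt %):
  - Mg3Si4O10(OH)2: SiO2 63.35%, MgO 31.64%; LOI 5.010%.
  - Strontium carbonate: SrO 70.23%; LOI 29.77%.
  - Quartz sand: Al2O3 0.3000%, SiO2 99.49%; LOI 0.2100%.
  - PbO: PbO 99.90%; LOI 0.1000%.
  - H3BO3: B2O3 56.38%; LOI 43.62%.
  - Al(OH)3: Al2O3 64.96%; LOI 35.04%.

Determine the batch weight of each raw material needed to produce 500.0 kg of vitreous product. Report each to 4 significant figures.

Rounding to four significant digits applies to every in-between result as shown. Every computation keeps full precision at each step; every reported result undergoes a single rounding — all derived quantities, including LOI, glass mass, the totals, six oxide percentages, yield, are recomputed starting from the weights for 500.0 kg of glass in exact precision, exactly as shown in the problem or answer text.
The oxide mass targets at 500.0 kg vitreous product:
  B2O3: 5.112% × 500.0 = 25.56 kg
  SrO: 21.41% × 500.0 = 107.0 kg
  PbO: 9.598% × 500.0 = 47.99 kg
  Al2O3: 12.64% × 500.0 = 63.20 kg
  SiO2: 50.54% × 500.0 = 252.7 kg
  MgO: 0.6986% × 500.0 = 3.493 kg
Mass-balance tally per oxide from the weights as reported, per the basis as stated (summed amounts equal target values up to rounding of the answer):
  B2O3: 45.34·0.5638 = 25.56 kg (target 25.56 kg)
  SrO: 152.4·0.7023 = 107.0 kg (target 107.0 kg)
  PbO: 48.04·0.9990 = 47.99 kg (target 47.99 kg)
  Al2O3: 247.0·0.003000 + 96.15·0.6496 = 63.20 kg (target 63.20 kg)
  SiO2: 11.04·0.6335 + 247.0·0.9949 = 252.7 kg (target 252.7 kg)
  MgO: 11.04·0.3164 = 3.493 kg (target 3.493 kg)
Glass mass check: total charge less LOI = 500.0 kg (targets for the oxides total 500.0 kg; the stated basis being 500.0 kg — gaps are rounding artifacts).
Total batch = Σ batch = 600.0 kg; ignition loss, Σ(batch × LOI) = 99.96 kg; yield, glass over the total, = 83.34%.

Batch per 500.0 kg vitreous product:
  Mg3Si4O10(OH)2: 11.04 kg
  Strontium carbonate: 152.4 kg
  Quartz sand: 247.0 kg
  PbO: 48.04 kg
  H3BO3: 45.34 kg
  Al(OH)3: 96.15 kg
Total batch = 600.0 kg; LOI loss = 99.96 kg; yield = 83.34%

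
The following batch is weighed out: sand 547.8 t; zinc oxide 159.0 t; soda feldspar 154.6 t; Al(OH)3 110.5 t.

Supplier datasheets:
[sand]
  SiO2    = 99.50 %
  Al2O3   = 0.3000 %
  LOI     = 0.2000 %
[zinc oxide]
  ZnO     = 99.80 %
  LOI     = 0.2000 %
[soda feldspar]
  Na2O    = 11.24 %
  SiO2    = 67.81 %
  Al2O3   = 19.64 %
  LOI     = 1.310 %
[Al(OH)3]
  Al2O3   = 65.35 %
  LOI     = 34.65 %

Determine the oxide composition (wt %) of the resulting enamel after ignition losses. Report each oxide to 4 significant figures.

Glass mass = 930.2 t (batch 971.9 − LOI 41.73).
Composition: Na2O 1.868%, SiO2 69.87%, Al2O3 11.20%, ZnO 17.06%

Mid-chain values are printed (rounded to 4 significant digits) between the steps. The working math keeps exact precision from start to finish. Each reported result is rounded once only — derived quantities, including glass mass, ignition loss, yield, the totals, the four compositions, are computed using the weight values at 930.2 t of glass in full float precision, as set out in either problem or answer.
What the batch supplies per oxide:
  Na2O: 154.6·0.1124 = 17.38 t
  SiO2: 547.8·0.9950 + 154.6·0.6781 = 649.9 t
  Al2O3: 547.8·0.003000 + 154.6·0.1964 + 110.5·0.6535 = 104.2 t
  ZnO: 159.0·0.9980 = 158.7 t
LOI: 547.8·0.002000 + 159.0·0.002000 + 154.6·0.01310 + 110.5·0.3465 = 41.73 t
Glass mass = batch − LOI = 971.9 − 41.73 = 930.2 t (consistent with Σ oxide mass)
wt %: oxide over glass, times 100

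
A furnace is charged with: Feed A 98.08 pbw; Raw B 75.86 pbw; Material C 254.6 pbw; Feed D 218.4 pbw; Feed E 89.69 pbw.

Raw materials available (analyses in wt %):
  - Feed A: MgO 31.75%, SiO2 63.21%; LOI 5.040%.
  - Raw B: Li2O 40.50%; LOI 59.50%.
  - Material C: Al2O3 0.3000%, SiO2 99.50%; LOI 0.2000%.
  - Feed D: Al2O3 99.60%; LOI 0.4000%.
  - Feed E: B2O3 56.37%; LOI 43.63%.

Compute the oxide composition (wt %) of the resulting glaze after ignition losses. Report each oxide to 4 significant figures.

Glass mass = 646.0 pbw (batch 736.6 − LOI 90.59).
Composition: Al2O3 33.79%, B2O3 7.826%, MgO 4.820%, SiO2 48.81%, Li2O 4.756%

Working values are shown (rounded to four significant figures) in the printout. The working math carries full precision all the way through. Exactly one rounding goes into every reported result; the derived quantities, which include LOI, the five compositions, totals, yield, net glass mass, are computed at full precision, exactly as printed in problem or answer, using the weight values for 646.0 pbw of glass.
Per-oxide mass from batch:
  Al2O3: 254.6·0.003000 + 218.4·0.9960 = 218.3 pbw
  B2O3: 89.69·0.5637 = 50.56 pbw
  MgO: 98.08·0.3175 = 31.14 pbw
  SiO2: 98.08·0.6321 + 254.6·0.9950 = 315.3 pbw
  Li2O: 75.86·0.4050 = 30.72 pbw
LOI: 98.08·0.05040 + 75.86·0.5950 + 254.6·0.002000 + 218.4·0.004000 + 89.69·0.4363 = 90.59 pbw
Resulting glass, batch − LOI: 736.6 − 90.59 = 646.0 pbw (consistent with Σ oxide mass)
wt % = oxide mass / glass mass × 100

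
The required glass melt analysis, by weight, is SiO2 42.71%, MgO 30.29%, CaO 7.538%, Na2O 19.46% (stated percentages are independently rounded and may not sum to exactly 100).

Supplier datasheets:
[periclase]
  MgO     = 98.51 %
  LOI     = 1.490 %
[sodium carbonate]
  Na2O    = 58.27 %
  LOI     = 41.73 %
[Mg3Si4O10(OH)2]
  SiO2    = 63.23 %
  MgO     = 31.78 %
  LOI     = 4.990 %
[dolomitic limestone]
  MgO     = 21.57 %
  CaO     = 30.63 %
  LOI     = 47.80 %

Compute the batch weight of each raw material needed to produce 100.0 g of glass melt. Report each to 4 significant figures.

Batch per 100.0 g glass melt:
  periclase: 3.568 g
  sodium carbonate: 33.40 g
  Mg3Si4O10(OH)2: 67.55 g
  dolomitic limestone: 24.61 g
Total batch = 129.1 g; LOI loss = 29.13 g; yield = 77.44%

Intermediates appear, rounded to 4 significant digits, in the working; all arithmetic maintains full float precision through the solve; exactly one rounding goes into every reported result — all derived quantities (totals, the yield, the four compositions, ignition loss, glass mass) are carried at full float precision starting from the weights on 100.0 g of glass, as given in the problem or answer text.
Oxide-by-oxide targets in 100.0 g glass melt:
  SiO2: 42.71% × 100.0 = 42.71 g
  MgO: 30.29% × 100.0 = 30.29 g
  CaO: 7.538% × 100.0 = 7.538 g
  Na2O: 19.46% × 100.0 = 19.46 g
Per-oxide balance check from the weights as reported, at the basis given (sum by sum, the targets are met net of answer rounding effects):
  SiO2: 67.55·0.6323 = 42.71 g (target 42.71 g)
  MgO: 3.568·0.9851 + 67.55·0.3178 + 24.61·0.2157 = 30.29 g (target 30.29 g)
  CaO: 24.61·0.3063 = 7.538 g (target 7.538 g)
  Na2O: 33.40·0.5827 = 19.46 g (target 19.46 g)
The glass-mass cross-check: net batch after ignition = 100.0 g (targets for the oxides total 100.0 g; against the stated basis, 100.0 g — a pure rounding effect).
Total batch = Σ batch = 129.1 g; the LOI term Σ batch·LOI equals 29.13 g; glass ÷ batch gives a yield of 77.44%.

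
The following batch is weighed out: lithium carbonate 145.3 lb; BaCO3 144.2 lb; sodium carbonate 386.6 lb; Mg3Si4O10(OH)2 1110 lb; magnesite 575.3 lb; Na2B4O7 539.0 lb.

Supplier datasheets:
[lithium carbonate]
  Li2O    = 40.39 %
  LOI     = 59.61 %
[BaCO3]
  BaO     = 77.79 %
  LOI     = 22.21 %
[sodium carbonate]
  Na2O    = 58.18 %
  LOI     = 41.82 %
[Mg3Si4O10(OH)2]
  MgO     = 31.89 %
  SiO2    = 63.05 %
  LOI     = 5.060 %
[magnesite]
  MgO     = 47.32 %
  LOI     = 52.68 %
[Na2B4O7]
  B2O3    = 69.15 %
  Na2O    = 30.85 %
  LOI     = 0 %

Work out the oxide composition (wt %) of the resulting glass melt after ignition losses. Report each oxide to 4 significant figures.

Glass mass = 2261 lb (batch 2900 − LOI 639.6).
Composition: BaO 4.962%, MgO 27.70%, SiO2 30.96%, B2O3 16.49%, Na2O 17.30%, Li2O 2.596%

Mid-chain values are shown (rounded to 4 significant figures) between the steps — every computation carries exact precision at all times — every reported number receives exactly one rounding; the derived quantities are carried from the weighed amounts at 2261 lb of glass in exact precision (glass mass, yield, the totals, LOI, six oxide percentages) precisely as stated by problem or answer.
Per-oxide mass from batch:
  BaO: 144.2·0.7779 = 112.2 lb
  MgO: 1110·0.3189 + 575.3·0.4732 = 626.2 lb
  SiO2: 1110·0.6305 = 699.9 lb
  B2O3: 539.0·0.6915 = 372.7 lb
  Na2O: 386.6·0.5818 + 539.0·0.3085 = 391.2 lb
  Li2O: 145.3·0.4039 = 58.69 lb
LOI: 145.3·0.5961 + 144.2·0.2221 + 386.6·0.4182 + 1110·0.05060 + 575.3·0.5268 = 639.6 lb
Net of LOI, the glass mass = 2900 − 639.6 = 2261 lb (the oxide masses sum to this)
each wt % is 100 × oxide ÷ glass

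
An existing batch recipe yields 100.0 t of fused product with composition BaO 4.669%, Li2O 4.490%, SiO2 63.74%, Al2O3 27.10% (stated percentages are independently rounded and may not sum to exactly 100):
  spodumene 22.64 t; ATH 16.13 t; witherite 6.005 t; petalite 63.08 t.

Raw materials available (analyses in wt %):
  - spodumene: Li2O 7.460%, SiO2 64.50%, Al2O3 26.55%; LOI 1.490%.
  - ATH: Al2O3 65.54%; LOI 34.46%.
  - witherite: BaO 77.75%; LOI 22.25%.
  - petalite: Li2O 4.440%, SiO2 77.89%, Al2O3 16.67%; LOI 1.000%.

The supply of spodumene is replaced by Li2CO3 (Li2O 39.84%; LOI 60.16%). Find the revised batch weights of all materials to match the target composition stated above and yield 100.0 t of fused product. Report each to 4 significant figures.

Each numeric step holds full float precision from first step to last; values along the way appear (rounded to 4 significant figures) in the working; exactly one rounding goes into every reported figure; all derived quantities, including glass mass, four oxide percentages, the totals, yield, LOI, are rebuilt from the weighed amounts at 100.0 t of glass in exact precision precisely as stated by problem or answer.
Per-oxide target masses for 100.0 t fused product:
  BaO: 4.669% × 100.0 = 4.669 t
  Li2O: 4.490% × 100.0 = 4.490 t
  SiO2: 63.74% × 100.0 = 63.74 t
  Al2O3: 27.10% × 100.0 = 27.10 t
Balance tally, oxide-wise, per the reported batch figures, under the basis named above (every target is met by its sum inside rounding margins):
  BaO: 6.005·0.7775 = 4.669 t (target 4.669 t)
  Li2O: 2.150·0.3984 + 81.83·0.04440 = 4.490 t (target 4.490 t)
  SiO2: 81.83·0.7789 = 63.74 t (target 63.74 t)
  Al2O3: 20.53·0.6554 + 81.83·0.1667 = 27.10 t (target 27.10 t)
Glass-mass bookkeeping: batch Σ − ignition loss = 99.99 t (oxide target masses add up to 100.0 t; with the basis standing at 100.0 t — gaps are rounding artifacts).
Batch grand total — Σ batch = 110.5 t; loss to ignition Σ batch·LOI = 10.52 t; yield: glass divided by total = 90.48%.

Revised batch per 100.0 t fused product:
  Li2CO3: 2.150 t
  ATH: 20.53 t
  witherite: 6.005 t
  petalite: 81.83 t
Total batch = 110.5 t; LOI loss = 10.52 t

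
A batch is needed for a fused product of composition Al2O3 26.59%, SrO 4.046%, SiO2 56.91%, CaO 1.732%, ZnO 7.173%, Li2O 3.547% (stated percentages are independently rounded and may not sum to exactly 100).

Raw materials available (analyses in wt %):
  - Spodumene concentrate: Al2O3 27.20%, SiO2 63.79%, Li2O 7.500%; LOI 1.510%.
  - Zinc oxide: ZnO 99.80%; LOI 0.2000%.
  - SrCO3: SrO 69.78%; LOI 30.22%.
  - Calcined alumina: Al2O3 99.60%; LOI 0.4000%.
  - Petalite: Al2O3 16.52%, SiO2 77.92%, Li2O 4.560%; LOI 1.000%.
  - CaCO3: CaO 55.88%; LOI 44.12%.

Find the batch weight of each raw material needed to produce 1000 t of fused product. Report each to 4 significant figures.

Batch per 1000 t fused product:
  Spodumene concentrate: 57.48 t
  Zinc oxide: 71.87 t
  SrCO3: 57.98 t
  Calcined alumina: 137.9 t
  Petalite: 683.3 t
  CaCO3: 30.99 t
Total batch = 1040 t; LOI loss = 39.59 t; yield = 96.19%

Every computation keeps full float precision at all times — the intermediate values are shown (rounded to four significant figures) in the printout — each reported number takes exactly one rounding — all derived quantities are computed in full float precision (LOI, glass mass, six oxide percentages, the totals, the yield) using the weight values per 1000 t of glass, as given in question or answer.
Target oxide masses per 1000 t fused product:
  Al2O3: 26.59% × 1000 = 265.9 t
  SrO: 4.046% × 1000 = 40.46 t
  SiO2: 56.91% × 1000 = 569.1 t
  CaO: 1.732% × 1000 = 17.32 t
  ZnO: 7.173% × 1000 = 71.73 t
  Li2O: 3.547% × 1000 = 35.47 t
A balance pass over the oxides, given the weights on record, against the basis in use (every target is met by its sum within answer rounding):
  Al2O3: 57.48·0.2720 + 137.9·0.9960 + 683.3·0.1652 = 265.9 t (target 265.9 t)
  SrO: 57.98·0.6978 = 40.46 t (target 40.46 t)
  SiO2: 57.48·0.6379 + 683.3·0.7792 = 569.1 t (target 569.1 t)
  CaO: 30.99·0.5588 = 17.32 t (target 17.32 t)
  ZnO: 71.87·0.9980 = 71.73 t (target 71.73 t)
  Li2O: 57.48·0.07500 + 683.3·0.04560 = 35.47 t (target 35.47 t)
The glass-mass cross-check: total charge less LOI = 999.9 t (per-oxide target masses sum to 1000 t; basis as stated: 1000 t — deltas are rounding alone).
Total batch = Σ batch = 1040 t; loss to ignition Σ batch·LOI = 39.59 t; glass ÷ batch gives a yield of 96.19%.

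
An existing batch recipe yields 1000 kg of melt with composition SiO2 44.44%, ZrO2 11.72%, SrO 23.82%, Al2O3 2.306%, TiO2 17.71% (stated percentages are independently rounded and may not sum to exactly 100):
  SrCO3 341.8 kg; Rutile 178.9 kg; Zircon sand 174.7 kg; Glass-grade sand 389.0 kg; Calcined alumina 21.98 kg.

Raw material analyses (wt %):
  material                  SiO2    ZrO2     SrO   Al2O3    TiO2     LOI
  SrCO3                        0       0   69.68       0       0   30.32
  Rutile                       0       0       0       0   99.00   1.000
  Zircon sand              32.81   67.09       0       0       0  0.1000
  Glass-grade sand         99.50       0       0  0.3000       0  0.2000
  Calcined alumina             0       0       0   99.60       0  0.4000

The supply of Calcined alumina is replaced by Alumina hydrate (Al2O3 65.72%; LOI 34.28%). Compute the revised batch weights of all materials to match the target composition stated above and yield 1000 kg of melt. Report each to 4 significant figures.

Revised batch per 1000 kg melt:
  SrCO3: 341.8 kg
  Rutile: 178.9 kg
  Zircon sand: 174.7 kg
  Glass-grade sand: 389.0 kg
  Alumina hydrate: 33.31 kg
Total batch = 1118 kg; LOI loss = 117.8 kg

Full precision is carried from start to finish — intermediates are printed rounded to 4 significant digits across the worked steps; every reported figure is rounded a single time; all derived quantities are recomputed in full precision (the yield, totals, LOI, the five compositions, net glass mass) starting from the weights at 1000 kg of glass, exactly as shown in either problem or answer.
Oxide mass targets, per 1000 kg melt:
  SiO2: 44.44% × 1000 = 444.4 kg
  ZrO2: 11.72% × 1000 = 117.2 kg
  SrO: 23.82% × 1000 = 238.2 kg
  Al2O3: 2.306% × 1000 = 23.06 kg
  TiO2: 17.71% × 1000 = 177.1 kg
Mass-balance tally per oxide with the batch weights as given, versus the basis set out (every target is met by its sum within answer rounding):
  SiO2: 174.7·0.3281 + 389.0·0.9950 = 444.4 kg (target 444.4 kg)
  ZrO2: 174.7·0.6709 = 117.2 kg (target 117.2 kg)
  SrO: 341.8·0.6968 = 238.2 kg (target 238.2 kg)
  Al2O3: 389.0·0.003000 + 33.31·0.6572 = 23.06 kg (target 23.06 kg)
  TiO2: 178.9·0.9900 = 177.1 kg (target 177.1 kg)
Mass balance on the glass: batch total minus LOI = 999.9 kg (the Σ of target masses is 1000 kg; stated basis 1000 kg — gaps are rounding artifacts).
Batch total: Σ batch = 1118 kg; LOI loss = Σ batch·LOI = 117.8 kg; yield, glass over the total, = 89.46%.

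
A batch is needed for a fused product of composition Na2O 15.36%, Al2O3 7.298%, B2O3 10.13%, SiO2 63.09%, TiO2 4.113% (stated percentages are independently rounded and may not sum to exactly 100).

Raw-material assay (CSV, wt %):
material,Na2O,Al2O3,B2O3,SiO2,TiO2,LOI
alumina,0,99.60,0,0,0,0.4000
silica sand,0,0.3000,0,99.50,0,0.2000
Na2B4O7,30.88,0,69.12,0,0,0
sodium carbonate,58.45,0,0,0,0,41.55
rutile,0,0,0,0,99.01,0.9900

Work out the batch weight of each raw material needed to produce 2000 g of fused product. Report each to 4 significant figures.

Batch per 2000 g fused product:
  alumina: 142.7 g
  silica sand: 1268 g
  Na2B4O7: 293.1 g
  sodium carbonate: 370.7 g
  rutile: 83.08 g
Total batch = 2158 g; LOI loss = 158.0 g; yield = 92.68%

Values along the way are displayed (rounded to four significant digits) on the page — full precision is held throughout; every reported result takes exactly one rounding; derived quantities, which include the totals, yield, ignition loss, net glass mass, five oxide percentages, are carried at full float precision, as given in the question or the answer, starting from the weights at 2000 g of glass.
Oxide mass targets, per 2000 g fused product:
  Na2O: 15.36% × 2000 = 307.2 g
  Al2O3: 7.298% × 2000 = 146.0 g
  B2O3: 10.13% × 2000 = 202.6 g
  SiO2: 63.09% × 2000 = 1262 g
  TiO2: 4.113% × 2000 = 82.26 g
Balance tally, oxide-wise, with the batch weights as given, for the quoted basis mass (oxide sums agree with the targets net of answer rounding effects):
  Na2O: 293.1·0.3088 + 370.7·0.5845 = 307.2 g (target 307.2 g)
  Al2O3: 142.7·0.9960 + 1268·0.003000 = 145.9 g (target 146.0 g)
  B2O3: 293.1·0.6912 = 202.6 g (target 202.6 g)
  SiO2: 1268·0.9950 = 1262 g (target 1262 g)
  TiO2: 83.08·0.9901 = 82.26 g (target 82.26 g)
The glass-mass cross-check: net batch after ignition = 2000 g (the Σ of target masses is 2000 g; the stated basis being 2000 g — differing by rounding only).
Batch total: Σ batch = 2158 g; Σ batch·LOI gives LOI loss = 158.0 g; as yield: glass ÷ batch → 92.68%.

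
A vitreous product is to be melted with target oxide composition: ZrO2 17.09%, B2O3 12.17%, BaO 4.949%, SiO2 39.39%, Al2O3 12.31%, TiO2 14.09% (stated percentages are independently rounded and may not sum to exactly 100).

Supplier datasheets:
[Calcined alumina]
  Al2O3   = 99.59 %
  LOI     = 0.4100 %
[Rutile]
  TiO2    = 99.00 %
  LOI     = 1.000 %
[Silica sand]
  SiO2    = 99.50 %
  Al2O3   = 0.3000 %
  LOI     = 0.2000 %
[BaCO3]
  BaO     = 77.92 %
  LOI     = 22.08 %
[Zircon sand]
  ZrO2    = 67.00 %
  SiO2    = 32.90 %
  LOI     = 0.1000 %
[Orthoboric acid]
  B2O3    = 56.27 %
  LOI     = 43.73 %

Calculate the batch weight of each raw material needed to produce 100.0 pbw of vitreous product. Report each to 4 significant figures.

Batch per 100.0 pbw vitreous product:
  Calcined alumina: 12.27 pbw
  Rutile: 14.23 pbw
  Silica sand: 31.15 pbw
  BaCO3: 6.351 pbw
  Zircon sand: 25.51 pbw
  Orthoboric acid: 21.63 pbw
Total batch = 111.1 pbw; LOI loss = 11.14 pbw; yield = 89.98%

All internal work carries full precision from first step to last. Working values are printed, rounded to 4 significant digits, between the steps; each reported result takes just one rounding — the derived quantities (totals, yield, glass mass, LOI, six oxide percentages) are re-derived in full float precision starting from the weights at 100.0 pbw of glass precisely as stated by either problem or answer.
Oxide-by-oxide targets in 100.0 pbw vitreous product:
  ZrO2: 17.09% × 100.0 = 17.09 pbw
  B2O3: 12.17% × 100.0 = 12.17 pbw
  BaO: 4.949% × 100.0 = 4.949 pbw
  SiO2: 39.39% × 100.0 = 39.39 pbw
  Al2O3: 12.31% × 100.0 = 12.31 pbw
  TiO2: 14.09% × 100.0 = 14.09 pbw
Oxide-by-oxide audit with the batch weights as given, on the stated basis (every target is met by its sum net of answer rounding effects):
  ZrO2: 25.51·0.6700 = 17.09 pbw (target 17.09 pbw)
  B2O3: 21.63·0.5627 = 12.17 pbw (target 12.17 pbw)
  BaO: 6.351·0.7792 = 4.949 pbw (target 4.949 pbw)
  SiO2: 31.15·0.9950 + 25.51·0.3290 = 39.39 pbw (target 39.39 pbw)
  Al2O3: 12.27·0.9959 + 31.15·0.003000 = 12.31 pbw (target 12.31 pbw)
  TiO2: 14.23·0.9900 = 14.09 pbw (target 14.09 pbw)
Mass balance on the glass: Σ batch − LOI loss = 100.0 pbw (per-oxide target masses sum to 100.0 pbw; stated basis 100.0 pbw — a pure rounding effect).
Whole-batch sum: Σ batch = 111.1 pbw; LOI removed, Σ of batch·LOI: 11.14 pbw; yield: glass divided by total = 89.98%.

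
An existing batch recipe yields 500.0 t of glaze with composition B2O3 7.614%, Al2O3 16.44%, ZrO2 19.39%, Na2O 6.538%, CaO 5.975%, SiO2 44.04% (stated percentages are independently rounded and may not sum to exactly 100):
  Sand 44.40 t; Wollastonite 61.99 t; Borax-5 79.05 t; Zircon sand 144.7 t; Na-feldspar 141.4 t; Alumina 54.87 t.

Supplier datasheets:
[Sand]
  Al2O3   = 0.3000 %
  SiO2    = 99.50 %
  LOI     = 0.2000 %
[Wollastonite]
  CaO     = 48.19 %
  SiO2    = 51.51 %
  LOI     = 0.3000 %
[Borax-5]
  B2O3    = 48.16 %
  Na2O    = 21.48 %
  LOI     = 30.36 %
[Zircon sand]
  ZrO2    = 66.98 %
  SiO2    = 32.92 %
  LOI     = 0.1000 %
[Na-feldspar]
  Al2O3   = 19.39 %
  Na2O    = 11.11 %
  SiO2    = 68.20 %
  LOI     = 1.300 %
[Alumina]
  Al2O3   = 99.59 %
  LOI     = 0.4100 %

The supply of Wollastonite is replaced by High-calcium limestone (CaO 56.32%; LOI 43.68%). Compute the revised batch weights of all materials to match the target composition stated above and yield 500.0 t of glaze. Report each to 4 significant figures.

Revised batch per 500.0 t glaze:
  Sand: 76.49 t
  High-calcium limestone: 53.05 t
  Borax-5: 79.05 t
  Zircon sand: 144.7 t
  Na-feldspar: 141.4 t
  Alumina: 54.78 t
Total batch = 549.5 t; LOI loss = 49.53 t

Mid-chain values are displayed with 4-significant-figure rounding at each printed step — the whole derivation runs at full float precision throughout — each reported value carries a single rounding; the derived quantities are re-derived using the weight values for 500.0 t of glass in full float precision (totals, the six compositions, glass mass, LOI, yield) exactly as shown in the question or the answer.
Target masses of each oxide per 500.0 t glaze:
  B2O3: 7.614% × 500.0 = 38.07 t
  Al2O3: 16.44% × 500.0 = 82.20 t
  ZrO2: 19.39% × 500.0 = 96.95 t
  Na2O: 6.538% × 500.0 = 32.69 t
  CaO: 5.975% × 500.0 = 29.88 t
  SiO2: 44.04% × 500.0 = 220.2 t
Mass-balance tally per oxide working from each reported weight, at the basis given (summed amounts equal target values up to rounding of the answer):
  B2O3: 79.05·0.4816 = 38.07 t (target 38.07 t)
  Al2O3: 76.49·0.003000 + 141.4·0.1939 + 54.78·0.9959 = 82.20 t (target 82.20 t)
  ZrO2: 144.7·0.6698 = 96.92 t (target 96.95 t)
  Na2O: 79.05·0.2148 + 141.4·0.1111 = 32.69 t (target 32.69 t)
  CaO: 53.05·0.5632 = 29.88 t (target 29.88 t)
  SiO2: 76.49·0.9950 + 144.7·0.3292 + 141.4·0.6820 = 220.2 t (target 220.2 t)
Auditing the glass mass value: total charge less LOI = 499.9 t (oxide target masses add up to 500.0 t; versus the stated basis of 500.0 t — differing by rounding only).
Batch grand total — Σ batch = 549.5 t; LOI removed, Σ of batch·LOI: 49.53 t; as yield: glass ÷ batch → 90.99%.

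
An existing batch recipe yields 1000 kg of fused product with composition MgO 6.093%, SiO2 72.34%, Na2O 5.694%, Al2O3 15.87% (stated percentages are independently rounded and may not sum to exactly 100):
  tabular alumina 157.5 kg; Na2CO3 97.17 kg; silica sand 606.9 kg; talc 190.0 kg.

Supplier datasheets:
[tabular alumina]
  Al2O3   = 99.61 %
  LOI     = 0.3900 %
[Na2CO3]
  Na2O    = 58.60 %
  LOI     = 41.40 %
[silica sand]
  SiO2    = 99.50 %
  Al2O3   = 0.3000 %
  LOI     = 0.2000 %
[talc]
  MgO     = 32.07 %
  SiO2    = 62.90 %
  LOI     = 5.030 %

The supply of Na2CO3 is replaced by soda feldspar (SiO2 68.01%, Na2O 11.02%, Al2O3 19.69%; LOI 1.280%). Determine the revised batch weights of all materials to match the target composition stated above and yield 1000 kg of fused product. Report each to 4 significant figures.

Revised batch per 1000 kg fused product:
  tabular alumina: 56.42 kg
  soda feldspar: 516.7 kg
  silica sand: 253.8 kg
  talc: 190.0 kg
Total batch = 1017 kg; LOI loss = 16.90 kg

The whole derivation maintains full float precision at all times — working values are printed rounded off to 4 significant digits in the working; a single rounding finalizes every reported value; all derived quantities are computed at exact precision (the yield, glass mass, the totals, ignition loss, four oxide percentages) starting from the weights for 1000 kg of glass, precisely as stated by the problem or answer text.
Oxide mass targets, per 1000 kg fused product:
  MgO: 6.093% × 1000 = 60.93 kg
  SiO2: 72.34% × 1000 = 723.4 kg
  Na2O: 5.694% × 1000 = 56.94 kg
  Al2O3: 15.87% × 1000 = 158.7 kg
Verifying the oxide balance working from each reported weight, under the basis named above (every target is met by its sum modulo rounding of the values):
  MgO: 190.0·0.3207 = 60.93 kg (target 60.93 kg)
  SiO2: 516.7·0.6801 + 253.8·0.9950 + 190.0·0.6290 = 723.4 kg (target 723.4 kg)
  Na2O: 516.7·0.1102 = 56.94 kg (target 56.94 kg)
  Al2O3: 56.42·0.9961 + 516.7·0.1969 + 253.8·0.003000 = 158.7 kg (target 158.7 kg)
Mass balance on the glass: the batch minus its LOI: 1000 kg (the targets, summed, come to 1000 kg; against the stated basis, 1000 kg — rounding explains the deltas).
Batch grand total — Σ batch = 1017 kg; Σ batch·LOI gives LOI loss = 16.90 kg; yield, glass over the total, = 98.34%.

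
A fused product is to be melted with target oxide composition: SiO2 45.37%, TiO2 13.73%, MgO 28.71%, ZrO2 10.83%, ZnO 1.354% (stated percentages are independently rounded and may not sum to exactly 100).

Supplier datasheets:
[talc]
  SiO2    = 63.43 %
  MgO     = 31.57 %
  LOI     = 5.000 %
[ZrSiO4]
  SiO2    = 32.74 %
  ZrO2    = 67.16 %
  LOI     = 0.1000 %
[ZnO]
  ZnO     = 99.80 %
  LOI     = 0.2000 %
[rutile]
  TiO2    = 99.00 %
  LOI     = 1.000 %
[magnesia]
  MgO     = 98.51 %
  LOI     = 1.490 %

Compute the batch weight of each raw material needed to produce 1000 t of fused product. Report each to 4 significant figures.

Rounding to 4 significant figures extends to each intermediate as displayed — full precision is carried at every stage — each reported figure is rounded only once; derived quantities, which include five oxide percentages, glass mass, ignition loss, totals, the yield, are computed in full precision, as set out in the question or the answer, from the batch weights per 1000 t of glass.
The oxide mass targets at 1000 t fused product:
  SiO2: 45.37% × 1000 = 453.7 t
  TiO2: 13.73% × 1000 = 137.3 t
  MgO: 28.71% × 1000 = 287.1 t
  ZrO2: 10.83% × 1000 = 108.3 t
  ZnO: 1.354% × 1000 = 13.54 t
Mass-balance tally per oxide on the weights just shown, versus the basis set out (sum by sum, the targets are met inside rounding margins):
  SiO2: 632.0·0.6343 + 161.3·0.3274 = 453.7 t (target 453.7 t)
  TiO2: 138.7·0.9900 = 137.3 t (target 137.3 t)
  MgO: 632.0·0.3157 + 88.89·0.9851 = 287.1 t (target 287.1 t)
  ZrO2: 161.3·0.6716 = 108.3 t (target 108.3 t)
  ZnO: 13.57·0.9980 = 13.54 t (target 13.54 t)
Consistency of the glass mass: total charge less LOI = 1000 t (oxide target masses add up to 999.9 t; basis as stated: 1000 t — differing by rounding only).
Summing the batch: Σ batch = 1034 t; the LOI term Σ batch·LOI equals 34.50 t; the yield ratio, glass ÷ batch: 96.66%.

Batch per 1000 t fused product:
  talc: 632.0 t
  ZrSiO4: 161.3 t
  ZnO: 13.57 t
  rutile: 138.7 t
  magnesia: 88.89 t
Total batch = 1034 t; LOI loss = 34.50 t; yield = 96.66%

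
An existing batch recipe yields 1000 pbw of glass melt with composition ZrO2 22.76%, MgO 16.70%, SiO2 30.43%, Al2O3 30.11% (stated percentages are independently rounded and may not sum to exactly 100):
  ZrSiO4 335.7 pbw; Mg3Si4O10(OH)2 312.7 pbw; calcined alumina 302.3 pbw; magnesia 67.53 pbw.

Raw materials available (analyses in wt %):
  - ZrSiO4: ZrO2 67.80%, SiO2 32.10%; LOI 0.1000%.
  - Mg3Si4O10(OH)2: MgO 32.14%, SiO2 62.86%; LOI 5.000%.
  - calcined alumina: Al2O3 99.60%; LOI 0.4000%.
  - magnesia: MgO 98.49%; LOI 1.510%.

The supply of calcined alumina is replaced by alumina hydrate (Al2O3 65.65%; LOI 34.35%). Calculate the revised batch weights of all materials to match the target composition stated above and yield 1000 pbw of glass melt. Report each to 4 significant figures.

Every computation carries exact precision in all steps — working values are printed rounded to four significant digits on the page. Exactly one rounding goes into every reported value; derived quantities are re-derived from the batch weights on 1000 pbw of glass at exact precision (net glass mass, ignition loss, the totals, the yield, the four compositions) as set out in the problem or the answer.
Target oxide masses per 1000 pbw glass melt:
  ZrO2: 22.76% × 1000 = 227.6 pbw
  MgO: 16.70% × 1000 = 167.0 pbw
  SiO2: 30.43% × 1000 = 304.3 pbw
  Al2O3: 30.11% × 1000 = 301.1 pbw
Balance tally, oxide-wise, working from each reported weight, under the basis named above (sum by sum, the targets are met once rounding is allowed for):
  ZrO2: 335.7·0.6780 = 227.6 pbw (target 227.6 pbw)
  MgO: 312.7·0.3214 + 67.53·0.9849 = 167.0 pbw (target 167.0 pbw)
  SiO2: 335.7·0.3210 + 312.7·0.6286 = 304.3 pbw (target 304.3 pbw)
  Al2O3: 458.6·0.6565 = 301.1 pbw (target 301.1 pbw)
Glass-mass closure: Σ batch − LOI loss = 1000 pbw (per-oxide target masses sum to 1000 pbw; with the basis standing at 1000 pbw — differing by rounding only).
Total batch = Σ batch = 1175 pbw; LOI removed, Σ of batch·LOI: 174.5 pbw; as yield: glass ÷ batch → 85.14%.

Revised batch per 1000 pbw glass melt:
  ZrSiO4: 335.7 pbw
  Mg3Si4O10(OH)2: 312.7 pbw
  alumina hydrate: 458.6 pbw
  magnesia: 67.53 pbw
Total batch = 1175 pbw; LOI loss = 174.5 pbw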